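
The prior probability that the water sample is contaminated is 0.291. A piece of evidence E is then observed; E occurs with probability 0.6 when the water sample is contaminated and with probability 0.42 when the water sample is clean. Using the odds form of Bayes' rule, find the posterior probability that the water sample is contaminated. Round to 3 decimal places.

Prior odds = 0.291/(1−0.291) = 0.41044.
Likelihood ratio for E = 0.6/0.42 = 1.4286.
Posterior odds = prior odds × LR = 0.58634.
Posterior probability = odds/(1+odds) = 0.58634/1.5863 = 0.370.

Posterior probability ≈ 0.370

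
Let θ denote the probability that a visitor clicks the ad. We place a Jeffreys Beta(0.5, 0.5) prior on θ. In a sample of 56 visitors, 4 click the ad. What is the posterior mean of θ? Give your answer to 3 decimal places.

Observing 4 successes and 52 failures updates Beta(0.5, 0.5) by adding the success and failure counts to the two shape parameters: α = 0.5+4 = 4.5, β = 0.5+52 = 52.5.
E[θ | data] = 4.5/(4.5+52.5) = 0.079.

Posterior mean ≈ 0.079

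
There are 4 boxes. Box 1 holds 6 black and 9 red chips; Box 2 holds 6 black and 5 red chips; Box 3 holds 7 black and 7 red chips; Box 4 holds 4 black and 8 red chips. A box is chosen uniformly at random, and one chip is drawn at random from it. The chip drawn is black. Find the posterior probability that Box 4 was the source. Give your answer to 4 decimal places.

Posterior probability ≈ 0.1874

P(black|Box 1) = 0.4; P(black|Box 2) = 0.5455; P(black|Box 3) = 0.5; P(black|Box 4) = 0.3333.
Prior × likelihood for each source: 0.25·0.4=0.1000, 0.25·0.5455=0.1364, 0.25·0.5=0.1250, 0.25·0.3333=0.08333. Summing gives P(black) = 0.44470.
P(Box 4 | black) = 0.08333 / 0.44470 = 0.1874.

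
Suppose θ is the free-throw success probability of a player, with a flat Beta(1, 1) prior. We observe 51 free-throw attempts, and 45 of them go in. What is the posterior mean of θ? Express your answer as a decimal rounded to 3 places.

Posterior mean ≈ 0.868

Observing 45 successes and 6 failures updates Beta(1, 1) by adding the success and failure counts to the two shape parameters: α = 1+45 = 46, β = 1+6 = 7.
Posterior mean = α/(α+β) = 46/53 = 0.868.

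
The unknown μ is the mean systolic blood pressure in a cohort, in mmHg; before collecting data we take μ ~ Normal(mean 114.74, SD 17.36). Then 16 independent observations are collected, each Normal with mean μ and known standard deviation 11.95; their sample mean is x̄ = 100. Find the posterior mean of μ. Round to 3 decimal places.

Posterior mean ≈ 100.424

Prior precision 1/τ₀² = 1/17.36² = 0.00331818; data precision n/σ² = 16/11.95² = 0.112043.
Posterior precision = 0.00331818 + 0.112043 = 0.115361.
Posterior mean = (0.00331818·114.74 + 0.112043·100) / 0.115361 = 100.424.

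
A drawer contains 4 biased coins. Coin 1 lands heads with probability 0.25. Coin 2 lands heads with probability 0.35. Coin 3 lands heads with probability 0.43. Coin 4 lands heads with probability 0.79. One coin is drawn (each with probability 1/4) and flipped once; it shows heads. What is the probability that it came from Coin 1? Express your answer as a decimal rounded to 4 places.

Posterior probability ≈ 0.1374

Tabulate prior·likelihood by source: [1] prior 0.25, lik 0.25, product 0.06250; [2] prior 0.25, lik 0.35, product 0.08750; [3] prior 0.25, lik 0.43, product 0.1075; [4] prior 0.25, lik 0.79, product 0.1975.
Normalizing constant = 0.45500; the posterior for Coin 1 is its product over the sum, 0.06250/0.45500 = 0.1374.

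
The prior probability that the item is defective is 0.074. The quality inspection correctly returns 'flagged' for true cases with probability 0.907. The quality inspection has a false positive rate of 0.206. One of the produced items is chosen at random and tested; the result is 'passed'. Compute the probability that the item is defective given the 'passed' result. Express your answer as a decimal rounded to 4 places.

Write H for 'the item is defective'. Prior odds H:¬H = 0.074/0.926 = 0.079914. For the 'passed' outcome, the likelihood ratio is 0.093/0.794 = 0.11713.
Posterior odds = 0.079914 × 0.11713 = 0.0093602, so P(H|E) = 0.0093602/(1+0.0093602) = 0.0093.

P(H | E) ≈ 0.0093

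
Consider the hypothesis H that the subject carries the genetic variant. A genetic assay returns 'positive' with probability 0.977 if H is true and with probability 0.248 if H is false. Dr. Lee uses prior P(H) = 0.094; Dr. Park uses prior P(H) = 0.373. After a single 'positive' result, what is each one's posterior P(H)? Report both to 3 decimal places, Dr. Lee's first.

Dr. Lee: 0.290; Dr. Park: 0.701

The likelihood ratio for a 'positive' result is 0.977/0.248 = 3.9395.
Dr. Lee: prior odds 0.094/0.906 = 0.10375; posterior odds 0.40874; posterior probability 0.290.
Dr. Park: prior odds 0.373/0.627 = 0.59490; posterior odds 2.3436; posterior probability 0.701.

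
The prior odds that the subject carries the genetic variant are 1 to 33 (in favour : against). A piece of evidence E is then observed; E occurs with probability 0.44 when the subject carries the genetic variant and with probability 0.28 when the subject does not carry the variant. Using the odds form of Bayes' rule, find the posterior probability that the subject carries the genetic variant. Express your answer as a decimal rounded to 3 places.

Posterior probability ≈ 0.045

Prior odds = 1/33 = 0.030303.
Likelihood ratio for E = 0.44/0.28 = 1.5714.
Posterior odds = prior odds × LR = 0.047619.
Posterior probability = odds/(1+odds) = 0.047619/1.0476 = 0.045.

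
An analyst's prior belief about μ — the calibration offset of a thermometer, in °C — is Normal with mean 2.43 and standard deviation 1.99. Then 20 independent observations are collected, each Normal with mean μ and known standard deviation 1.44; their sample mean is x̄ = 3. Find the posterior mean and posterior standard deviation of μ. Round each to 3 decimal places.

Posterior mean ≈ 2.985; posterior SD ≈ 0.318

Prior precision 1/τ₀² = 1/1.99² = 0.252519; data precision n/σ² = 20/1.44² = 9.64506.
Posterior precision = 0.252519 + 9.64506 = 9.89758, giving posterior SD = 1/√9.89758 = 0.318.
Posterior mean = (0.252519·2.43 + 9.64506·3) / 9.89758 = 2.985.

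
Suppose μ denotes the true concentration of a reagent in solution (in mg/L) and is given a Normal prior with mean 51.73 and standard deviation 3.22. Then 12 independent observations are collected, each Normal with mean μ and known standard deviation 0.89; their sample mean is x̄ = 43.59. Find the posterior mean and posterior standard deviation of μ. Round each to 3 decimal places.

Posterior mean ≈ 43.641; posterior SD ≈ 0.256

Prior precision 1/τ₀² = 1/3.22² = 0.0964469; data precision n/σ² = 12/0.89² = 15.1496.
Posterior precision = 0.0964469 + 15.1496 = 15.2460, giving posterior SD = 1/√15.2460 = 0.256.
Posterior mean = (0.0964469·51.73 + 15.1496·43.59) / 15.2460 = 43.641.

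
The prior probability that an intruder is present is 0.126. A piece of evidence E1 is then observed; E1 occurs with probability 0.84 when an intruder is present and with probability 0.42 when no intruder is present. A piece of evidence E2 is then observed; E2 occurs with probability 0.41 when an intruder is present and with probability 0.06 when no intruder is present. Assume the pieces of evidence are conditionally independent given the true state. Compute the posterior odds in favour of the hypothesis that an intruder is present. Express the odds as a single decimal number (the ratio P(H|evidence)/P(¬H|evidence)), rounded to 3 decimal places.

Posterior odds ≈ 1.970

Prior odds = 0.126/(1−0.126) = 0.14416. In log-odds, ln(0.14416) = -1.9368.
Add log likelihood ratios: ln(2.0000) + ln(6.8333) = 2.6150.
Posterior log-odds = 0.67816, so posterior odds = exp(0.67816) = 1.9703.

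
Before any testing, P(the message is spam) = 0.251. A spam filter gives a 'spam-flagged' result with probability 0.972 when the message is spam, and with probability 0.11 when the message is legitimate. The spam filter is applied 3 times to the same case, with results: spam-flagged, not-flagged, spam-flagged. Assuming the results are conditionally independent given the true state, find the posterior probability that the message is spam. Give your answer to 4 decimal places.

Posterior P(H) ≈ 0.4515

With H the event that the message is spam, the joint likelihood of the observed sequence is P(data|H) = 0.972·0.028·0.972 = 0.026454 and P(data|¬H) = 0.11·0.89·0.11 = 0.010769.
Bayes: P(H|data) = 0.251·0.026454 / (0.251·0.026454 + 0.749·0.010769) = 0.0066399/0.014706 = 0.4515.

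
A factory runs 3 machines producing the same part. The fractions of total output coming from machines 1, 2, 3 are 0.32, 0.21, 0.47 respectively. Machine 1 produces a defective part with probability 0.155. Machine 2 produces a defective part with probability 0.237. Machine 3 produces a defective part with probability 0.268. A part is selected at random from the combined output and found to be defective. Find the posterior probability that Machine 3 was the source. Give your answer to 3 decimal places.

P(defective|M1) = 0.155; P(defective|M2) = 0.237; P(defective|M3) = 0.268.
Prior × likelihood for each source: 0.32·0.155=0.04960, 0.21·0.237=0.04977, 0.47·0.268=0.1260. Summing gives P(defective) = 0.22533.
P(Machine 3 | defective) = 0.1260 / 0.22533 = 0.559.

Posterior probability ≈ 0.559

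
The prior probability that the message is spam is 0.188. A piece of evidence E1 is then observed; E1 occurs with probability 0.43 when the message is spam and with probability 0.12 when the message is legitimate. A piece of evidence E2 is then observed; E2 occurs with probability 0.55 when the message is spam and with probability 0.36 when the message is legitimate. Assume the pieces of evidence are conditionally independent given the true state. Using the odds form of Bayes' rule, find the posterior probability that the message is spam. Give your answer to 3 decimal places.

Prior odds = 0.188/(1−0.188) = 0.23153.
Likelihood ratio for E1 = 0.43/0.12 = 3.5833.
Likelihood ratio for E2 = 0.55/0.36 = 1.5278.
Posterior odds = prior odds × LR₁ × LR₂ = 1.2675.
Posterior probability = odds/(1+odds) = 1.2675/2.2675 = 0.559.

Posterior probability ≈ 0.559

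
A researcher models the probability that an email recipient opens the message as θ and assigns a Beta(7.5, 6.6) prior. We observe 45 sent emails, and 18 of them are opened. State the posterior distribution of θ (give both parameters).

Posterior: Beta(25.5, 33.6)

The binomial likelihood is conjugate to the Beta prior: with 18 successes and 27 failures, the posterior is Beta(7.5+18, 6.6+27) = Beta(25.5, 33.6).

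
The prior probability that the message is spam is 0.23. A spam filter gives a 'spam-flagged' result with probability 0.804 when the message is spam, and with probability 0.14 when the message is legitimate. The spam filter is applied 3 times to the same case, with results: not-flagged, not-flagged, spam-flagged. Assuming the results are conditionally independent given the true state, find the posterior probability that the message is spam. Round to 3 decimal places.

Let H be the event that the message is spam; start with P(H) = 0.23. P('spam-flagged'|H) = 0.804, P('spam-flagged'|¬H) = 0.14.
Update on result 1 ('not-flagged'): P(H) ← 0.196·0.2300 / (0.196·0.2300 + 0.86·0.7700) = 0.045080/0.70728 = 0.0637.
Update on result 2 ('not-flagged'): P(H) ← 0.196·0.0637 / (0.196·0.0637 + 0.86·0.9363) = 0.012492/0.81768 = 0.0153.
Update on result 3 ('spam-flagged'): P(H) ← 0.804·0.0153 / (0.804·0.0153 + 0.14·0.9847) = 0.012283/0.15014 = 0.0818.

Posterior P(H) ≈ 0.082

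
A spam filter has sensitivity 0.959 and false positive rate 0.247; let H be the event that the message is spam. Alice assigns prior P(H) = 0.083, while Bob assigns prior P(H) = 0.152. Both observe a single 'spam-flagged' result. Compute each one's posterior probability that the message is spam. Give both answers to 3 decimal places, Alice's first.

Alice: 0.260; Bob: 0.410

P('+'|H) = 0.959, P('+'|¬H) = 0.247.
Alice: numerator 0.959·0.083 = 0.079597; evidence = 0.079597+0.247·0.917 = 0.30610; posterior = 0.260.
Bob: numerator 0.959·0.152 = 0.14577; evidence = 0.14577+0.247·0.848 = 0.35522; posterior = 0.410.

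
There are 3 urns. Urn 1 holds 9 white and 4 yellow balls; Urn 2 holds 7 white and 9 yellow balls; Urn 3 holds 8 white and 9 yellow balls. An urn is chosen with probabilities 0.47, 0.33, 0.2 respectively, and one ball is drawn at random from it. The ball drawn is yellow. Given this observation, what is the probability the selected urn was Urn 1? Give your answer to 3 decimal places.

Posterior probability ≈ 0.332

P(yellow|Urn 1) = 0.3077; P(yellow|Urn 2) = 0.5625; P(yellow|Urn 3) = 0.5294.
Prior × likelihood for each source: 0.47·0.3077=0.1446, 0.33·0.5625=0.1856, 0.2·0.5294=0.1059. Summing gives P(yellow) = 0.43612.
P(Urn 1 | yellow) = 0.1446 / 0.43612 = 0.332.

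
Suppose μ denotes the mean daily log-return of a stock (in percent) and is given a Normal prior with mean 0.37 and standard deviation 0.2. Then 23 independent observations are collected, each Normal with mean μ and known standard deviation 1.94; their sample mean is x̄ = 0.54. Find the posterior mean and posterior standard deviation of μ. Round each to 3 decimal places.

With known σ, the Normal prior is conjugate. Weight on the data is w = (n/σ²)/(n/σ² + 1/τ₀²) = 6.11117/(6.11117+25.0000) = 0.19643.
Posterior mean = w·x̄ + (1−w)·μ₀ = 0.19643·0.54 + 0.80357·0.37 = 0.403. Posterior variance = 1/(6.11117+25.0000) = 0.0321428, so SD = 0.179.

Posterior mean ≈ 0.403; posterior SD ≈ 0.179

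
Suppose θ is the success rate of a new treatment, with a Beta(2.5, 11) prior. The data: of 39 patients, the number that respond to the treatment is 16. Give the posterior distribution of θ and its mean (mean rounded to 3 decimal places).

Observing 16 successes and 23 failures updates Beta(2.5, 11) by adding the success and failure counts to the two shape parameters: α = 2.5+16 = 18.5, β = 11+23 = 34.
E[θ | data] = 18.5/(18.5+34) = 0.352.

Posterior: Beta(18.5, 34); mean ≈ 0.352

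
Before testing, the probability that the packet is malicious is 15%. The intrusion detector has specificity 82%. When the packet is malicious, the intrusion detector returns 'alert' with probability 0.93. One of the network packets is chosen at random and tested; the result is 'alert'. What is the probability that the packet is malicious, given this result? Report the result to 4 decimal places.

P(H | E) ≈ 0.4769

Let H be the event that the packet is malicious. P(H) = 0.15, so P(¬H) = 0.85. With E the 'alert' result, P(E|H) = 0.93 and P(E|¬H) = 0.18.
P(E) = 0.93·0.15 + 0.18·0.85 = 0.13950 + 0.15300 = 0.29250.
By Bayes' theorem, P(H|E) = 0.13950 / 0.29250 = 0.4769.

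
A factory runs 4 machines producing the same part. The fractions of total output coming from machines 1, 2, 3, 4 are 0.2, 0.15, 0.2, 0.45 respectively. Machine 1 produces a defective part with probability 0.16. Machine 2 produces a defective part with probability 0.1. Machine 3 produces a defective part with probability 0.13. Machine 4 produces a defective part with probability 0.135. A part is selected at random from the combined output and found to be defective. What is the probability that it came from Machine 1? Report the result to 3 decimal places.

P(defective|M1) = 0.16; P(defective|M2) = 0.1; P(defective|M3) = 0.13; P(defective|M4) = 0.135.
Prior × likelihood for each source: 0.2·0.16=0.03200, 0.15·0.1=0.01500, 0.2·0.13=0.02600, 0.45·0.135=0.06075. Summing gives P(defective) = 0.13375.
P(Machine 1 | defective) = 0.03200 / 0.13375 = 0.239.

Posterior probability ≈ 0.239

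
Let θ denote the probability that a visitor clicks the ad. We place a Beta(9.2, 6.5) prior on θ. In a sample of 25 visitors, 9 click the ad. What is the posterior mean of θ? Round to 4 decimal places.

Observing 9 successes and 16 failures updates Beta(9.2, 6.5) by adding the success and failure counts to the two shape parameters: α = 9.2+9 = 18.2, β = 6.5+16 = 22.5.
Posterior mean = α/(α+β) = 18.2/40.7 = 0.4472.

Posterior mean ≈ 0.4472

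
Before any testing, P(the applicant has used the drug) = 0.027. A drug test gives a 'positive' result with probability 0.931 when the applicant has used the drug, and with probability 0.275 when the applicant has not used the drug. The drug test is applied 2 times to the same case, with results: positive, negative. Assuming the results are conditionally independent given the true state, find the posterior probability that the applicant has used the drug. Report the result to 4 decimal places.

Let H be the event that the applicant has used the drug; start with P(H) = 0.027. P('positive'|H) = 0.931, P('positive'|¬H) = 0.275.
Update on result 1 ('positive'): P(H) ← 0.931·0.0270 / (0.931·0.0270 + 0.275·0.9730) = 0.025137/0.29271 = 0.0859.
Update on result 2 ('negative'): P(H) ← 0.069·0.0859 / (0.069·0.0859 + 0.725·0.9141) = 0.0059255/0.66867 = 0.0089.

Posterior P(H) ≈ 0.0089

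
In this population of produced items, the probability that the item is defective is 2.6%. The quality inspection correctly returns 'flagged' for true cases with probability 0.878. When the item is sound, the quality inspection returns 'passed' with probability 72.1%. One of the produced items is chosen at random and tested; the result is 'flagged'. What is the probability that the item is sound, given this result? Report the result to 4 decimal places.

Let H be the event that the item is defective. P(H) = 0.026, so P(¬H) = 0.974. With E the 'flagged' result, P(E|H) = 0.878 and P(E|¬H) = 0.279.
P(E) = 0.878·0.026 + 0.279·0.974 = 0.022828 + 0.27175 = 0.29457.
By Bayes' theorem, P(H|E) = 0.022828 / 0.29457 = 0.0775. Hence P(¬H|E) = 1 − 0.0775 = 0.9225.

P(¬H | E) ≈ 0.9225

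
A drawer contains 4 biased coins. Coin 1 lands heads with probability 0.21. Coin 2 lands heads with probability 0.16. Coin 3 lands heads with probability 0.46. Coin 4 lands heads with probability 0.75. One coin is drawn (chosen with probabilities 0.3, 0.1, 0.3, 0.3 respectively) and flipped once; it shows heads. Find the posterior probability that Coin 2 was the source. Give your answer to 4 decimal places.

Tabulate prior·likelihood by source: [1] prior 0.3, lik 0.21, product 0.06300; [2] prior 0.1, lik 0.16, product 0.01600; [3] prior 0.3, lik 0.46, product 0.1380; [4] prior 0.3, lik 0.75, product 0.2250.
Normalizing constant = 0.44200; the posterior for Coin 2 is its product over the sum, 0.01600/0.44200 = 0.0362.

Posterior probability ≈ 0.0362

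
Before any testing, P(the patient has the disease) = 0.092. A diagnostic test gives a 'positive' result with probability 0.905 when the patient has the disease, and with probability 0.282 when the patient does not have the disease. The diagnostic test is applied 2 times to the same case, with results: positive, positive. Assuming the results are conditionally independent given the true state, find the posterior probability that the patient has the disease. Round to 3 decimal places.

Posterior P(H) ≈ 0.511

Let H be the event that the patient has the disease; start with P(H) = 0.092. P('positive'|H) = 0.905, P('positive'|¬H) = 0.282.
Update on result 1 ('positive'): P(H) ← 0.905·0.0920 / (0.905·0.0920 + 0.282·0.9080) = 0.083260/0.33932 = 0.2454.
Update on result 2 ('positive'): P(H) ← 0.905·0.2454 / (0.905·0.2454 + 0.282·0.7546) = 0.22207/0.43487 = 0.5106.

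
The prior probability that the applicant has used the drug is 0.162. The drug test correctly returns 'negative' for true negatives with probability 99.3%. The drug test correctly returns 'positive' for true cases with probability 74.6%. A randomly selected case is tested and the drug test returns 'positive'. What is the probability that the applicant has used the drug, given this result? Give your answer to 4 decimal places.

P(H | E) ≈ 0.9537

Write H for 'the applicant has used the drug'. Prior odds H:¬H = 0.162/0.838 = 0.19332. For the 'positive' outcome, the likelihood ratio is 0.746/0.007 = 106.57.
Posterior odds = 0.19332 × 106.57 = 20.602, so P(H|E) = 20.602/(1+20.602) = 0.9537.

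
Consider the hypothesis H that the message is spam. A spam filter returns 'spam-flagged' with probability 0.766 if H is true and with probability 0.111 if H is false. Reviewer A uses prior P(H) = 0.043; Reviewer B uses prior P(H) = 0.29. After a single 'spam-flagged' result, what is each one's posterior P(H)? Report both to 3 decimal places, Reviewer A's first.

Reviewer A: 0.237; Reviewer B: 0.738

The likelihood ratio for a 'spam-flagged' result is 0.766/0.111 = 6.9009.
Reviewer A: prior odds 0.043/0.957 = 0.044932; posterior odds 0.31007; posterior probability 0.237.
Reviewer B: prior odds 0.29/0.71 = 0.40845; posterior odds 2.8187; posterior probability 0.738.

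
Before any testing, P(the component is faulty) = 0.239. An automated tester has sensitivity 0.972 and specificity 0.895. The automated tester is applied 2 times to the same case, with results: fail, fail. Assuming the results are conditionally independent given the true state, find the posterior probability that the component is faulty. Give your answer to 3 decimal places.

Posterior P(H) ≈ 0.964

Let H be the event that the component is faulty; start with P(H) = 0.239. P('fail'|H) = 0.972, P('fail'|¬H) = 0.105.
Update on result 1 ('fail'): P(H) ← 0.972·0.2390 / (0.972·0.2390 + 0.105·0.7610) = 0.23231/0.31221 = 0.7441.
Update on result 2 ('fail'): P(H) ← 0.972·0.7441 / (0.972·0.7441 + 0.105·0.2559) = 0.72324/0.75011 = 0.9642.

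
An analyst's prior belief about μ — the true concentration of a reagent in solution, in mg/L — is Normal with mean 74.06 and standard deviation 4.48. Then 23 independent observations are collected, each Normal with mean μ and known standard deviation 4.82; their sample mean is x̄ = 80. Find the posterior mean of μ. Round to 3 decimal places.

Posterior mean ≈ 79.715

Prior precision 1/τ₀² = 1/4.48² = 0.0498246; data precision n/σ² = 23/4.82² = 0.989997.
Posterior precision = 0.0498246 + 0.989997 = 1.03982.
Posterior mean = (0.0498246·74.06 + 0.989997·80) / 1.03982 = 79.715.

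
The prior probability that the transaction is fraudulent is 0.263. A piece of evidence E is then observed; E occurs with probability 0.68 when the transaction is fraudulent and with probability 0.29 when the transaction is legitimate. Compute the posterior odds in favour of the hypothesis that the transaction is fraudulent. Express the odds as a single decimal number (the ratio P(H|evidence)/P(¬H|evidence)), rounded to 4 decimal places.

Posterior odds ≈ 0.8368

Prior odds = 0.263/(1−0.263) = 0.35685. In log-odds, ln(0.35685) = -1.0304.
Add log likelihood ratio: ln(2.3448) = 0.85221.
Posterior log-odds = -0.17822, so posterior odds = exp(-0.17822) = 0.83676.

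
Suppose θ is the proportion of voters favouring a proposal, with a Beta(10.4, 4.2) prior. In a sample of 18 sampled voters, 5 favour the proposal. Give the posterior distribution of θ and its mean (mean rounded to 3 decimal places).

The binomial likelihood is conjugate to the Beta prior: with 5 successes and 13 failures, the posterior is Beta(10.4+5, 4.2+13) = Beta(15.4, 17.2).
Posterior mean = α/(α+β) = 15.4/32.6 = 0.472.

Posterior: Beta(15.4, 17.2); mean ≈ 0.472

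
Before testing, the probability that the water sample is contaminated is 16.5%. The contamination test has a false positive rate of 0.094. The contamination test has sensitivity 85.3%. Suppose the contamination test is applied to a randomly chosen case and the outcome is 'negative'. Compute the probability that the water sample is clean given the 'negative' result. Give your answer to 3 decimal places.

P(¬H | E) ≈ 0.969

Write H for 'the water sample is contaminated'. Prior odds H:¬H = 0.165/0.835 = 0.19760. For the 'negative' outcome, the likelihood ratio is 0.147/0.906 = 0.16225.
Posterior odds = 0.19760 × 0.16225 = 0.032062, so P(H|E) = 0.032062/(1+0.032062) = 0.031. Then P(¬H|E) = 1 − 0.031 = 0.969.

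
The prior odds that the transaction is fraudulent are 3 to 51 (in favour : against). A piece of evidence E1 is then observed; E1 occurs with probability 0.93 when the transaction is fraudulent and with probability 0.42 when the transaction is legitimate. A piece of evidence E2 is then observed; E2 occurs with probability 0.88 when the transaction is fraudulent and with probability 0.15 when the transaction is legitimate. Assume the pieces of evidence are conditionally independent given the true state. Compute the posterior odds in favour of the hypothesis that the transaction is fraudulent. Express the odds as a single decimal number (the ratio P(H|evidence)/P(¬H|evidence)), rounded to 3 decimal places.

Posterior odds ≈ 0.764

Prior odds = 3/51 = 0.058824. In log-odds, ln(0.058824) = -2.8332.
Add log likelihood ratios: ln(2.2143) + ln(5.8667) = 2.5642.
Posterior log-odds = -0.26900, so posterior odds = exp(-0.26900) = 0.76415.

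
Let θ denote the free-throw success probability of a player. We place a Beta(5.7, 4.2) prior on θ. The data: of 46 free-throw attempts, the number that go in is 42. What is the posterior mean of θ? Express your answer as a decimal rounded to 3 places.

Posterior mean ≈ 0.853

Observing 42 successes and 4 failures updates Beta(5.7, 4.2) by adding the success and failure counts to the two shape parameters: α = 5.7+42 = 47.7, β = 4.2+4 = 8.2.
Posterior mean = α/(α+β) = 47.7/55.9 = 0.853.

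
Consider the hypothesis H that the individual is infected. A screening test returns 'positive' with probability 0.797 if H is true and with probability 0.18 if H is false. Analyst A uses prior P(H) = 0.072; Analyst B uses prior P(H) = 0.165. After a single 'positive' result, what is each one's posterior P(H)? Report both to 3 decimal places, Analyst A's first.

Analyst A: 0.256; Analyst B: 0.467

P('+'|H) = 0.797, P('+'|¬H) = 0.18.
Analyst A: numerator 0.797·0.072 = 0.057384; evidence = 0.057384+0.18·0.928 = 0.22442; posterior = 0.256.
Analyst B: numerator 0.797·0.165 = 0.13151; evidence = 0.13151+0.18·0.835 = 0.28180; posterior = 0.467.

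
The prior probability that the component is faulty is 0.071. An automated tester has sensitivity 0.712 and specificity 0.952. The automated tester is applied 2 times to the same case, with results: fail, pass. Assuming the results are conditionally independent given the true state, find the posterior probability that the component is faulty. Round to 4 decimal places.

Posterior P(H) ≈ 0.2554

With H the event that the component is faulty, the joint likelihood of the observed sequence is P(data|H) = 0.712·0.288 = 0.20506 and P(data|¬H) = 0.048·0.952 = 0.045696.
Bayes: P(H|data) = 0.071·0.20506 / (0.071·0.20506 + 0.929·0.045696) = 0.014559/0.057011 = 0.2554.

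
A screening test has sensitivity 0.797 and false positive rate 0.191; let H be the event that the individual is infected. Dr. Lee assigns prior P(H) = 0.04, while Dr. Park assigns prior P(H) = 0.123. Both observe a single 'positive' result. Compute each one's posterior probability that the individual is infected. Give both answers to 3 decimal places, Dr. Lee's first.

Dr. Lee: 0.148; Dr. Park: 0.369

The likelihood ratio for a 'positive' result is 0.797/0.191 = 4.1728.
Dr. Lee: prior odds 0.04/0.96 = 0.041667; posterior odds 0.17387; posterior probability 0.148.
Dr. Park: prior odds 0.123/0.877 = 0.14025; posterior odds 0.58524; posterior probability 0.369.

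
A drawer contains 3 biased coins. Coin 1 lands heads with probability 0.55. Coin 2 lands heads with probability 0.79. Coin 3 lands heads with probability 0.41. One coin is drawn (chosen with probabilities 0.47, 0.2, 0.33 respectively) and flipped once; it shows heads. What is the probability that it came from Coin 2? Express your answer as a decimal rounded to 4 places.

Tabulate prior·likelihood by source: [1] prior 0.47, lik 0.55, product 0.2585; [2] prior 0.2, lik 0.79, product 0.1580; [3] prior 0.33, lik 0.41, product 0.1353.
Normalizing constant = 0.55180; the posterior for Coin 2 is its product over the sum, 0.1580/0.55180 = 0.2863.

Posterior probability ≈ 0.2863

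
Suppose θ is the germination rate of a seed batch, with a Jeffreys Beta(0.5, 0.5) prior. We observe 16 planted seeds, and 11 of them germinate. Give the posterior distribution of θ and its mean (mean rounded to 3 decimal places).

Observing 11 successes and 5 failures updates Beta(0.5, 0.5) by adding the success and failure counts to the two shape parameters: α = 0.5+11 = 11.5, β = 0.5+5 = 5.5.
E[θ | data] = 11.5/(11.5+5.5) = 0.676.

Posterior: Beta(11.5, 5.5); mean ≈ 0.676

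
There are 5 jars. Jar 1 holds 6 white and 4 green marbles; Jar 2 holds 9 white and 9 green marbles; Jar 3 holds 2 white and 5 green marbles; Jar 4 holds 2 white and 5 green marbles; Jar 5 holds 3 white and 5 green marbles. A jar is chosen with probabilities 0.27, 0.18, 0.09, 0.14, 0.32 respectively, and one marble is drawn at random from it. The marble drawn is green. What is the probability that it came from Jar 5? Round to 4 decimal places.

P(green|Jar 1) = 0.4; P(green|Jar 2) = 0.5; P(green|Jar 3) = 0.7143; P(green|Jar 4) = 0.7143; P(green|Jar 5) = 0.625.
Prior × likelihood for each source: 0.27·0.4=0.1080, 0.18·0.5=0.09000, 0.09·0.7143=0.06429, 0.14·0.7143=0.1000, 0.32·0.625=0.2000. Summing gives P(green) = 0.56229.
P(Jar 5 | green) = 0.2000 / 0.56229 = 0.3557.

Posterior probability ≈ 0.3557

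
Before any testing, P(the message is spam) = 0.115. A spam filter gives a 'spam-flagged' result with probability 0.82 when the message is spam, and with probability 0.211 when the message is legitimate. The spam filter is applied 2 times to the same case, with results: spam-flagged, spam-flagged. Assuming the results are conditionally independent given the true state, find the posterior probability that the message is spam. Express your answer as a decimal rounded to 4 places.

Posterior P(H) ≈ 0.6625

With H the event that the message is spam, the joint likelihood of the observed sequence is P(data|H) = 0.82·0.82 = 0.67240 and P(data|¬H) = 0.211·0.211 = 0.044521.
Bayes: P(H|data) = 0.115·0.67240 / (0.115·0.67240 + 0.885·0.044521) = 0.077326/0.11673 = 0.6625.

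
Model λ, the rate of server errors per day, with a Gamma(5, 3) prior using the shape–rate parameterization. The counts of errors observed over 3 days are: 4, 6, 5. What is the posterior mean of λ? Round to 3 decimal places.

The Poisson likelihood adds the total count to the shape and the number of exposure periods to the rate. Here ∑xᵢ = 15 and n = 3, so shape 5→20 and rate 3→6.
E[λ | data] = 20/6 = 3.333.

Posterior mean ≈ 3.333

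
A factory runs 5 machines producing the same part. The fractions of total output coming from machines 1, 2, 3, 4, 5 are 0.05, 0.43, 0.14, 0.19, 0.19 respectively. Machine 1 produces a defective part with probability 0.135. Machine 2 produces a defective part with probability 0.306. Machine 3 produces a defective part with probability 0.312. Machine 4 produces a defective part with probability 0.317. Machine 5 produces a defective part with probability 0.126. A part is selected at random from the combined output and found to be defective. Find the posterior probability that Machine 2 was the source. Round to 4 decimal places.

Tabulate prior·likelihood by source: [1] prior 0.05, lik 0.135, product 0.006750; [2] prior 0.43, lik 0.306, product 0.1316; [3] prior 0.14, lik 0.312, product 0.04368; [4] prior 0.19, lik 0.317, product 0.06023; [5] prior 0.19, lik 0.126, product 0.02394.
Normalizing constant = 0.26618; the posterior for Machine 2 is its product over the sum, 0.1316/0.26618 = 0.4943.

Posterior probability ≈ 0.4943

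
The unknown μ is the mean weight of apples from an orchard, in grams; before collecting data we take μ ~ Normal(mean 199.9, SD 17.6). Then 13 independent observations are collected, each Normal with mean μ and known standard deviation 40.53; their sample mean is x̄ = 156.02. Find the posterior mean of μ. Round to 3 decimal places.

Posterior mean ≈ 168.734

Prior precision 1/τ₀² = 1/17.6² = 0.00322831; data precision n/σ² = 13/40.53² = 0.00791389.
Posterior precision = 0.00322831 + 0.00791389 = 0.0111422.
Posterior mean = (0.00322831·199.9 + 0.00791389·156.02) / 0.0111422 = 168.734.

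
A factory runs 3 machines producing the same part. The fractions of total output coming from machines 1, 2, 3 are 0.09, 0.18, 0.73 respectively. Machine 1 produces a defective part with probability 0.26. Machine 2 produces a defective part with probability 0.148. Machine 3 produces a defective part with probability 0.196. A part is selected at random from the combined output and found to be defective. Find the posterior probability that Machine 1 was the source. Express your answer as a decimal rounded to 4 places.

Posterior probability ≈ 0.1212

P(defective|M1) = 0.26; P(defective|M2) = 0.148; P(defective|M3) = 0.196.
Prior × likelihood for each source: 0.09·0.26=0.02340, 0.18·0.148=0.02664, 0.73·0.196=0.1431. Summing gives P(defective) = 0.19312.
P(Machine 1 | defective) = 0.02340 / 0.19312 = 0.1212.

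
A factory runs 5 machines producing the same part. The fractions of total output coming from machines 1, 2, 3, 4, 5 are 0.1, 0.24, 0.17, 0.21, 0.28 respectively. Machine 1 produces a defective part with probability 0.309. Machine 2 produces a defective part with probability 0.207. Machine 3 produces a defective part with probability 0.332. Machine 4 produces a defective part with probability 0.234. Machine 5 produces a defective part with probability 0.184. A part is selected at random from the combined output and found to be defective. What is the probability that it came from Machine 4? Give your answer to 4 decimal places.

Tabulate prior·likelihood by source: [1] prior 0.1, lik 0.309, product 0.03090; [2] prior 0.24, lik 0.207, product 0.04968; [3] prior 0.17, lik 0.332, product 0.05644; [4] prior 0.21, lik 0.234, product 0.04914; [5] prior 0.28, lik 0.184, product 0.05152.
Normalizing constant = 0.23768; the posterior for Machine 4 is its product over the sum, 0.04914/0.23768 = 0.2067.

Posterior probability ≈ 0.2067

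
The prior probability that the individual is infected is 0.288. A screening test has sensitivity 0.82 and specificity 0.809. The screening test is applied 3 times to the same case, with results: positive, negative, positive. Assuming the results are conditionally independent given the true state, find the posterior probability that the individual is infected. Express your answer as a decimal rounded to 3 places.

With H the event that the individual is infected, the joint likelihood of the observed sequence is P(data|H) = 0.82·0.18·0.82 = 0.12103 and P(data|¬H) = 0.191·0.809·0.191 = 0.029513.
Bayes: P(H|data) = 0.288·0.12103 / (0.288·0.12103 + 0.712·0.029513) = 0.034857/0.055871 = 0.6239.

Posterior P(H) ≈ 0.624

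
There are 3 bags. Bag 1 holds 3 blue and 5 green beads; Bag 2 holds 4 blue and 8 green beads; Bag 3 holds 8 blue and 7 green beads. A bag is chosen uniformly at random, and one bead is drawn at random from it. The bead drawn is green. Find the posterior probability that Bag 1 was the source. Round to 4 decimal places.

Tabulate prior·likelihood by source: [1] prior 0.333333, lik 0.625, product 0.2083; [2] prior 0.333333, lik 0.6667, product 0.2222; [3] prior 0.333333, lik 0.4667, product 0.1556.
Normalizing constant = 0.58611; the posterior for Bag 1 is its product over the sum, 0.2083/0.58611 = 0.3555.

Posterior probability ≈ 0.3555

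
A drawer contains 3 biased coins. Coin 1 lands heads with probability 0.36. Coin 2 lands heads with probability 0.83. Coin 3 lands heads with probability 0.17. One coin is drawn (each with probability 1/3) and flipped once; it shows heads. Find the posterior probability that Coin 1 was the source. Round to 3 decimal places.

Posterior probability ≈ 0.265

P(heads|C1) = 0.36; P(heads|C2) = 0.83; P(heads|C3) = 0.17.
Prior × likelihood for each source: 0.333333·0.36=0.1200, 0.333333·0.83=0.2767, 0.333333·0.17=0.05667. Summing gives P(heads) = 0.45333.
P(Coin 1 | heads) = 0.1200 / 0.45333 = 0.265.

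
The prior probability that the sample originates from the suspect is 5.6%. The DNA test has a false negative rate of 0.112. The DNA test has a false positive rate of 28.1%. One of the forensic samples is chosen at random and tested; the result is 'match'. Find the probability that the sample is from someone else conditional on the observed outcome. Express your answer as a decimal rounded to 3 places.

Write H for 'the sample originates from the suspect'. Prior odds H:¬H = 0.056/0.944 = 0.059322. For the 'match' outcome, the likelihood ratio is 0.888/0.281 = 3.1601.
Posterior odds = 0.059322 × 3.1601 = 0.18747, so P(H|E) = 0.18747/(1+0.18747) = 0.158. Then P(¬H|E) = 1 − 0.158 = 0.842.

P(¬H | E) ≈ 0.842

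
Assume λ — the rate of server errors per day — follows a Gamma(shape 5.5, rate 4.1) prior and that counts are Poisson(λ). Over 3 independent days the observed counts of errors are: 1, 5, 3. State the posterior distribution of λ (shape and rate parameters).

Total count ∑xᵢ = 9 over n = 3 days.
Gamma is conjugate to the Poisson likelihood: posterior is Gamma(shape = 5.5+9 = 14.5, rate = 4.1+3 = 7.1).

Posterior: Gamma(shape=14.5, rate=7.1)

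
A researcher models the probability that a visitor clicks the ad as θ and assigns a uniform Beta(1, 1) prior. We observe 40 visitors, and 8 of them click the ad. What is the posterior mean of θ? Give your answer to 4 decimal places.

Posterior mean ≈ 0.2143

The binomial likelihood is conjugate to the Beta prior: with 8 successes and 32 failures, the posterior is Beta(1+8, 1+32) = Beta(9, 33).
E[θ | data] = 9/(9+33) = 0.2143.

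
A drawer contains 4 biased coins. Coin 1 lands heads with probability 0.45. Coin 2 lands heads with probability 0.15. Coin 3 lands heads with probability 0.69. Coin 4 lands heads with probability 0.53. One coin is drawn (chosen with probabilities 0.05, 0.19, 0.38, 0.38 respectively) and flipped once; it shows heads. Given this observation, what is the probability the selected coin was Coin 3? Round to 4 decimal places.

Posterior probability ≈ 0.5095

Tabulate prior·likelihood by source: [1] prior 0.05, lik 0.45, product 0.02250; [2] prior 0.19, lik 0.15, product 0.02850; [3] prior 0.38, lik 0.69, product 0.2622; [4] prior 0.38, lik 0.53, product 0.2014.
Normalizing constant = 0.51460; the posterior for Coin 3 is its product over the sum, 0.2622/0.51460 = 0.5095.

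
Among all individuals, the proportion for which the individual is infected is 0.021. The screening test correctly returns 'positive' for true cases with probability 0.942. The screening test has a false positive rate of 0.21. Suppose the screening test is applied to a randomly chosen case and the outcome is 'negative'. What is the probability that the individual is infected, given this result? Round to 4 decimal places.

P(H | E) ≈ 0.0016

Let H be the event that the individual is infected. P(H) = 0.021, so P(¬H) = 0.979. With E the 'negative' result, P(E|H) = 0.058 and P(E|¬H) = 0.79.
P(E) = 0.058·0.021 + 0.79·0.979 = 0.0012180 + 0.77341 = 0.77463.
By Bayes' theorem, P(H|E) = 0.0012180 / 0.77463 = 0.0016.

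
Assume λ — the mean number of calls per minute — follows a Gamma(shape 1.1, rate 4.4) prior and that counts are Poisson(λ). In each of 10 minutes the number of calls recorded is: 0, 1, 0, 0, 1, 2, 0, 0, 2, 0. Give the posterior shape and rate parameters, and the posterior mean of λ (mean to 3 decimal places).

The Poisson likelihood adds the total count to the shape and the number of exposure periods to the rate. Here ∑xᵢ = 6 and n = 10, so shape 1.1→7.1 and rate 4.4→14.4.
Posterior mean = shape/rate = 7.1/14.4 = 0.493.

Posterior: Gamma(shape=7.1, rate=14.4); mean ≈ 0.493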